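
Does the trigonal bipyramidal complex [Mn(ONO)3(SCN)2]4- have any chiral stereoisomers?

no

In a trigonal bipyramid the two axial positions differ from the three equatorial ones.
Systematic placement gives 3 geometric isomers: SCN both equatorial; SCN one axial, one equatorial; SCN both axial.
Each arrangement has an internal mirror plane or centre of symmetry, so none is chiral.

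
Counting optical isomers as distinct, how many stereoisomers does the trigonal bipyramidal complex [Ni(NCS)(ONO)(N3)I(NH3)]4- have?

A trigonal bipyramid has two axial and three equatorial sites, which are chemically inequivalent.
Exhaustive case analysis gives 10 geometric isomers.
Of these, 10 lack any improper symmetry element and so occur as enantiomeric pairs, giving 10 + 10 = 20 stereoisomers in total.

20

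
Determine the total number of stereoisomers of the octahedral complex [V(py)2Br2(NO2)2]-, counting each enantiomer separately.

6

The six octahedral sites form three mutually perpendicular trans pairs.
There are 5 geometric isomers: py trans, Br trans, NO2 trans; py cis, Br trans, NO2 cis; py trans, Br cis, NO2 cis; py cis, Br cis, NO2 cis (chiral); py cis, Br cis, NO2 trans.
One of these lacks any improper symmetry element and so occurs as an enantiomeric pair, giving 5 + 1 = 6 stereoisomers in total.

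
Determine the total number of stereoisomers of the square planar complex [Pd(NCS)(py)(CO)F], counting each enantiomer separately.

3

A square has two trans pairs of vertices; adjacent vertices are cis.
Working through the distinct placements yields 3 geometric isomers: (CO/NCS trans, F/py trans); (CO/py trans, F/NCS trans); (CO/F trans, NCS/py trans).
Each arrangement has an internal mirror plane or centre of symmetry, so none is chiral.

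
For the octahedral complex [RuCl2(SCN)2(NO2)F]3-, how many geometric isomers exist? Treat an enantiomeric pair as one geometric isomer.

6

An octahedron has six vertices in three trans pairs; every non-trans pair is cis.
Systematic placement gives 6 geometric isomers: Cl trans, SCN trans; Cl trans, SCN cis; Cl cis, SCN trans; Cl cis, SCN cis (3 arrangements, 2 chiral).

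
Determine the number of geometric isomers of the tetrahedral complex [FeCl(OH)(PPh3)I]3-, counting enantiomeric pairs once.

Only one geometric arrangement is possible; it has no improper symmetry element, so it exists as a pair of enantiomers (2 stereoisomers).

1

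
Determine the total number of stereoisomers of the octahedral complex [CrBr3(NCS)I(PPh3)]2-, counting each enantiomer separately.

The six octahedral sites form three mutually perpendicular trans pairs.
Working through the distinct placements yields 4 geometric isomers: Br mer (3 arrangements); Br fac (chiral).
One of these lacks any improper symmetry element and so occurs as an enantiomeric pair, giving 4 + 1 = 5 stereoisomers in total.

5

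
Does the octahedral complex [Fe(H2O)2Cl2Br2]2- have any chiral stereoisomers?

The six octahedral sites form three mutually perpendicular trans pairs.
Working through the distinct placements yields 5 geometric isomers: H2O trans, Cl trans, Br trans; H2O cis, Cl cis, Br trans; H2O trans, Cl cis, Br cis; H2O cis, Cl cis, Br cis (chiral); H2O cis, Cl trans, Br cis.
One of these lacks any improper symmetry element and so occurs as an enantiomeric pair, giving 5 + 1 = 6 stereoisomers in total.

yes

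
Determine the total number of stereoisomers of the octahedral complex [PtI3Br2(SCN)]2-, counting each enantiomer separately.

3

Working through the distinct placements yields 3 geometric isomers: I mer, Br trans; I fac, Br cis; I mer, Br cis.
Each arrangement has an internal mirror plane or centre of symmetry, so none is chiral.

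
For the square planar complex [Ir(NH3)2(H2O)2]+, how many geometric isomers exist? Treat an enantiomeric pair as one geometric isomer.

A square has two trans pairs of vertices; adjacent vertices are cis.
There are 2 geometric isomers: NH3 cis; NH3 trans.

2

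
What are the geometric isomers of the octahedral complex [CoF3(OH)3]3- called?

The six octahedral sites form three mutually perpendicular trans pairs.
There are 2 geometric isomers: F mer; F fac.

fac and mer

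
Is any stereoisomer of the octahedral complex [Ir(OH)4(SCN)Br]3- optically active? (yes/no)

In an octahedral complex each vertex has one trans partner and four cis neighbours.
The distinct arrangements are (2 in all): SCN and Br mutually cis; SCN and Br mutually trans.
Each arrangement has an internal mirror plane or centre of symmetry, so none is chiral.

no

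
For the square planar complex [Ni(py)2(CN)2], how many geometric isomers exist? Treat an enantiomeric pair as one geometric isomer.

2

The distinct arrangements are (2 in all): py cis; py trans.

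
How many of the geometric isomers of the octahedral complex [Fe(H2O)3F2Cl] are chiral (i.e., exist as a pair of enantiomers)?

0

In an octahedral complex each vertex has one trans partner and four cis neighbours.
Systematic placement gives 3 geometric isomers: H2O mer, F cis; H2O mer, F trans; H2O fac, F cis.
Each arrangement has an internal mirror plane or centre of symmetry, so none is chiral.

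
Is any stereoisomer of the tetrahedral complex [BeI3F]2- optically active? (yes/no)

In a tetrahedral complex all four positions are equivalent and every pair of ligands is adjacent — there is no cis/trans distinction.
Only one geometric arrangement is possible.

no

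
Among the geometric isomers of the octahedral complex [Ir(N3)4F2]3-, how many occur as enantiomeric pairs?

0

In an octahedral complex each vertex has one trans partner and four cis neighbours.
There are 2 geometric isomers: F trans; F cis.
Each arrangement has an internal mirror plane or centre of symmetry, so none is chiral.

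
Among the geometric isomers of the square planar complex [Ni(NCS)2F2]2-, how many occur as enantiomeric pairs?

In a square planar complex each vertex has one trans partner and two cis neighbours.
Systematic placement gives 2 geometric isomers: NCS cis; NCS trans.
Each arrangement has an internal mirror plane or centre of symmetry, so none is chiral.

0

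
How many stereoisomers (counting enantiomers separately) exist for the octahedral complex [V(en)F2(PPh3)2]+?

4

Each en is bidentate and must span two cis positions.
The distinct arrangements are (3 in all): F trans, PPh3 cis; F cis, PPh3 cis (chiral); F cis, PPh3 trans.
One of these lacks any improper symmetry element and so occurs as an enantiomeric pair, giving 3 + 1 = 4 stereoisomers in total.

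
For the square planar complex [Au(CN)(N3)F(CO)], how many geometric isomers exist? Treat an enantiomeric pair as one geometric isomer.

3

A square has two trans pairs of vertices; adjacent vertices are cis.
Systematic placement gives 3 geometric isomers: (CN/F trans, CO/N3 trans); (CN/N3 trans, CO/F trans); (CN/CO trans, F/N3 trans).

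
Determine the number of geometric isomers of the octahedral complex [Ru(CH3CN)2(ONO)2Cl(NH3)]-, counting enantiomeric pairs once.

The six octahedral sites form three mutually perpendicular trans pairs.
Working through the distinct placements yields 6 geometric isomers: CH3CN trans, ONO trans; CH3CN trans, ONO cis; CH3CN cis, ONO trans; CH3CN cis, ONO cis (3 arrangements, 2 chiral).

6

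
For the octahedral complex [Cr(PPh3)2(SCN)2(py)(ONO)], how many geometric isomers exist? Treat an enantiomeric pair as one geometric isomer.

Working through the distinct placements yields 6 geometric isomers: PPh3 cis, SCN cis (3 arrangements, 2 chiral); PPh3 cis, SCN trans; PPh3 trans, SCN cis; PPh3 trans, SCN trans.

6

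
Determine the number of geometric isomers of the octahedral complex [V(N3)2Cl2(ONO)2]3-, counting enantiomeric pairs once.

The distinct arrangements are (5 in all): N3 trans, Cl trans, ONO trans; N3 cis, Cl trans, ONO cis; N3 cis, Cl cis, ONO trans; N3 cis, Cl cis, ONO cis (chiral); N3 trans, Cl cis, ONO cis.

5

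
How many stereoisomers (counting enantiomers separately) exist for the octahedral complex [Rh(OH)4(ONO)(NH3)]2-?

The six octahedral sites form three mutually perpendicular trans pairs.
Systematic placement gives 2 geometric isomers: ONO and NH3 mutually cis; ONO and NH3 mutually trans.
Each arrangement has an internal mirror plane or centre of symmetry, so none is chiral.

2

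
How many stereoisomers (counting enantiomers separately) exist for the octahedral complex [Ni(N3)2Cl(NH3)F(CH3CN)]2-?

The six octahedral sites form three mutually perpendicular trans pairs.
Placing the ligands in turn and identifying arrangements related by rotation or reflection leaves 9 distinct geometric isomers.
Of these, 6 lack any improper symmetry element and so occur as enantiomeric pairs, giving 9 + 6 = 15 stereoisomers in total.

15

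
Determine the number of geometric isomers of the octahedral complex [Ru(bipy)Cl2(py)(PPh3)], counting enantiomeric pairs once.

An octahedron has six vertices in three trans pairs; every non-trans pair is cis.
Each bipy is bidentate and must span two cis positions.
There are 4 geometric isomers: Cl trans; Cl cis (3 arrangements, 2 chiral).

4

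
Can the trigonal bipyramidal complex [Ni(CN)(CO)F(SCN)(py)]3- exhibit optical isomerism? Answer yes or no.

In a trigonal bipyramid the two axial positions differ from the three equatorial ones.
Placing the ligands in turn and identifying arrangements related by rotation or reflection leaves 10 distinct geometric isomers.
Of these, 10 lack any improper symmetry element and so occur as enantiomeric pairs, giving 10 + 10 = 20 stereoisomers in total.

yes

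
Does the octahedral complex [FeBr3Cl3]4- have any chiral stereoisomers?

no

In an octahedral complex each vertex has one trans partner and four cis neighbours.
Working through the distinct placements yields 2 geometric isomers: Br mer; Br fac.
Each arrangement has an internal mirror plane or centre of symmetry, so none is chiral.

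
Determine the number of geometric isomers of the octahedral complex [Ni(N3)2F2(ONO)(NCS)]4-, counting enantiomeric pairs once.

An octahedron has six vertices in three trans pairs; every non-trans pair is cis.
The distinct arrangements are (6 in all): N3 trans, F trans; N3 cis, F trans; N3 cis, F cis (3 arrangements, 2 chiral); N3 trans, F cis.

6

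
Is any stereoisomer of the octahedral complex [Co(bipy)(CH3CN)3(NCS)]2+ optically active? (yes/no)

no

An octahedron has six vertices in three trans pairs; every non-trans pair is cis.
Each bipy is bidentate and must span two cis positions.
The distinct arrangements are (2 in all): CH3CN mer; CH3CN fac.
Each arrangement has an internal mirror plane or centre of symmetry, so none is chiral.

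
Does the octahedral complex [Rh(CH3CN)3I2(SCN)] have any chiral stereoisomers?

no

An octahedron has six vertices in three trans pairs; every non-trans pair is cis.
There are 3 geometric isomers: CH3CN mer, I cis; CH3CN mer, I trans; CH3CN fac, I cis.
Each arrangement has an internal mirror plane or centre of symmetry, so none is chiral.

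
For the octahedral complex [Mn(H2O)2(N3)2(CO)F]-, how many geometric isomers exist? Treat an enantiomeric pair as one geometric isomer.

There are 6 geometric isomers: H2O trans, N3 trans; H2O cis, N3 cis (3 arrangements, 2 chiral); H2O cis, N3 trans; H2O trans, N3 cis.

6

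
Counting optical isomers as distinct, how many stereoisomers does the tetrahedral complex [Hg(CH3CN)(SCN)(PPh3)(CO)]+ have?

2

All four vertices of a tetrahedron are equivalent and mutually adjacent, so cis/trans isomerism cannot arise.
Only one geometric arrangement is possible; it has no improper symmetry element, so it exists as a pair of enantiomers (2 stereoisomers).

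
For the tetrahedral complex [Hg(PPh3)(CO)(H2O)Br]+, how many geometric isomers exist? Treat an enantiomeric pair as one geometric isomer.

1

All four vertices of a tetrahedron are equivalent and mutually adjacent, so cis/trans isomerism cannot arise.
Only one geometric arrangement is possible; it has no improper symmetry element, so it exists as a pair of enantiomers (2 stereoisomers).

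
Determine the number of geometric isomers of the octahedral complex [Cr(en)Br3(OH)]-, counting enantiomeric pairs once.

An octahedron has six vertices in three trans pairs; every non-trans pair is cis.
Each en is bidentate and must span two cis positions.
Working through the distinct placements yields 2 geometric isomers: Br mer; Br fac.

2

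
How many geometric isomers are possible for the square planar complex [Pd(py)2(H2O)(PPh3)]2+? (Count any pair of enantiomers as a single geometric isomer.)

A square has two trans pairs of vertices; adjacent vertices are cis.
The distinct arrangements are (2 in all): py cis; py trans.

2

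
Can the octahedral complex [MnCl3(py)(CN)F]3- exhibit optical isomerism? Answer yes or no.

In an octahedral complex each vertex has one trans partner and four cis neighbours.
There are 4 geometric isomers: Cl mer (3 arrangements); Cl fac (chiral).
One of these lacks any improper symmetry element and so occurs as an enantiomeric pair, giving 4 + 1 = 5 stereoisomers in total.

yes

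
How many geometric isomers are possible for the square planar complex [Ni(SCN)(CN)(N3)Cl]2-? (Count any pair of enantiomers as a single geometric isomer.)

3

In a square planar complex each vertex has one trans partner and two cis neighbours.
There are 3 geometric isomers: (CN/N3 trans, Cl/SCN trans); (CN/SCN trans, Cl/N3 trans); (CN/Cl trans, N3/SCN trans).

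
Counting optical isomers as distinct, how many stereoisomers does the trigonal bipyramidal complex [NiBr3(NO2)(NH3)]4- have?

4

There are 4 geometric isomers: NO2 equatorial, NH3 equatorial; NO2 equatorial, NH3 axial; NO2 axial, NH3 equatorial; NO2 axial, NH3 axial.
Each arrangement has an internal mirror plane or centre of symmetry, so none is chiral.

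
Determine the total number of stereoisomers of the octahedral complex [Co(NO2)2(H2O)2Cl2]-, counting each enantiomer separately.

6

In an octahedral complex each vertex has one trans partner and four cis neighbours.
Systematic placement gives 5 geometric isomers: NO2 trans, H2O trans, Cl trans; NO2 cis, H2O cis, Cl trans; NO2 trans, H2O cis, Cl cis; NO2 cis, H2O cis, Cl cis (chiral); NO2 cis, H2O trans, Cl cis.
One of these lacks any improper symmetry element and so occurs as an enantiomeric pair, giving 5 + 1 = 6 stereoisomers in total.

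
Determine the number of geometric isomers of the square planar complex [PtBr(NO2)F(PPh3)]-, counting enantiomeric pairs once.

A square has two trans pairs of vertices; adjacent vertices are cis.
Working through the distinct placements yields 3 geometric isomers: (Br/NO2 trans, F/PPh3 trans); (Br/PPh3 trans, F/NO2 trans); (Br/F trans, NO2/PPh3 trans).

3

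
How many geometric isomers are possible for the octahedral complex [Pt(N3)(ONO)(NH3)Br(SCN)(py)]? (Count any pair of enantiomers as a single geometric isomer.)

The six octahedral sites form three mutually perpendicular trans pairs.
Systematic enumeration (placing each ligand type in turn and discarding arrangements equivalent by rotation or reflection) gives 15 geometric isomers.

15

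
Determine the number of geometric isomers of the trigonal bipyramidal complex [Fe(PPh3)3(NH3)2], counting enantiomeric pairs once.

A trigonal bipyramid has two axial and three equatorial sites, which are chemically inequivalent.
The distinct arrangements are (3 in all): NH3 both axial; NH3 one axial, one equatorial; NH3 both equatorial.

3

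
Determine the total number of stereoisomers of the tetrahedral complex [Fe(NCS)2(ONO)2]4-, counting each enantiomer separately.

1

In a tetrahedral complex all four positions are equivalent and every pair of ligands is adjacent — there is no cis/trans distinction.
Only one geometric arrangement is possible.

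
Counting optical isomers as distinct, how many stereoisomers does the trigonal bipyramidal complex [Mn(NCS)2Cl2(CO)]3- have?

A trigonal bipyramid has two axial and three equatorial sites, which are chemically inequivalent.
Placing the ligands in turn and identifying arrangements related by rotation or reflection leaves 5 distinct geometric isomers.
One of these lacks any improper symmetry element and so occurs as an enantiomeric pair, giving 5 + 1 = 6 stereoisomers in total.

6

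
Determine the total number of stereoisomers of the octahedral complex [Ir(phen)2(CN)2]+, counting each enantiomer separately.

3

Each phen is bidentate and must span two cis positions.
Systematic placement gives 2 geometric isomers: CN trans; CN cis (chiral).
One of these lacks any improper symmetry element and so occurs as an enantiomeric pair, giving 2 + 1 = 3 stereoisomers in total.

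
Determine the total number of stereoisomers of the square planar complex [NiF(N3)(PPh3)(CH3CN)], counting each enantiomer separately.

3

A square has two trans pairs of vertices; adjacent vertices are cis.
The distinct arrangements are (3 in all): (CH3CN/N3 trans, F/PPh3 trans); (CH3CN/PPh3 trans, F/N3 trans); (CH3CN/F trans, N3/PPh3 trans).
Each arrangement has an internal mirror plane or centre of symmetry, so none is chiral.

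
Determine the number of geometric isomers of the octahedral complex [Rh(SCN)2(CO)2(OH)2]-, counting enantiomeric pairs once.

5

In an octahedral complex each vertex has one trans partner and four cis neighbours.
Working through the distinct placements yields 5 geometric isomers: SCN trans, CO trans, OH trans; SCN cis, CO trans, OH cis; SCN trans, CO cis, OH cis; SCN cis, CO cis, OH cis (chiral); SCN cis, CO cis, OH trans.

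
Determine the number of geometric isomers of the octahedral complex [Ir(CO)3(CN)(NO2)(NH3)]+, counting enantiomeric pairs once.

An octahedron has six vertices in three trans pairs; every non-trans pair is cis.
Systematic placement gives 4 geometric isomers: CO mer (3 arrangements); CO fac (chiral).

4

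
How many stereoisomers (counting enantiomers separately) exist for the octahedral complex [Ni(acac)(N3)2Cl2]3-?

Each acac is bidentate and must span two cis positions.
Systematic placement gives 3 geometric isomers: N3 cis, Cl trans; N3 cis, Cl cis (chiral); N3 trans, Cl cis.
One of these lacks any improper symmetry element and so occurs as an enantiomeric pair, giving 3 + 1 = 4 stereoisomers in total.

4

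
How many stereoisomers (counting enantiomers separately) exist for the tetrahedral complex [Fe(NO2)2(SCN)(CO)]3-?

1

All four vertices of a tetrahedron are equivalent and mutually adjacent, so cis/trans isomerism cannot arise.
Only one geometric arrangement is possible.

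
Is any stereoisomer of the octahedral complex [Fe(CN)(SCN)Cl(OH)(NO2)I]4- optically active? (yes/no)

yes

The six octahedral sites form three mutually perpendicular trans pairs.
Exhaustive case analysis gives 15 geometric isomers.
Of these, 15 lack any improper symmetry element and so occur as enantiomeric pairs, giving 15 + 15 = 30 stereoisomers in total.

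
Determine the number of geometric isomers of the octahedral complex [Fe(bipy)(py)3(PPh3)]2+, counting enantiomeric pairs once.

2

Each bipy is bidentate and must span two cis positions.
There are 2 geometric isomers: py mer; py fac.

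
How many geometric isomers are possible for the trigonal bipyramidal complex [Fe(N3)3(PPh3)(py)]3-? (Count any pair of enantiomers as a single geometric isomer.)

In a trigonal bipyramid the two axial positions differ from the three equatorial ones.
Systematic placement gives 4 geometric isomers: PPh3 equatorial, py equatorial; PPh3 axial, py equatorial; PPh3 equatorial, py axial; PPh3 axial, py axial.

4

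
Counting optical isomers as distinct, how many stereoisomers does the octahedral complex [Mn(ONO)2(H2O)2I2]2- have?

6

An octahedron has six vertices in three trans pairs; every non-trans pair is cis.
Systematic placement gives 5 geometric isomers: ONO trans, H2O trans, I trans; ONO cis, H2O trans, I cis; ONO trans, H2O cis, I cis; ONO cis, H2O cis, I cis (chiral); ONO cis, H2O cis, I trans.
One of these lacks any improper symmetry element and so occurs as an enantiomeric pair, giving 5 + 1 = 6 stereoisomers in total.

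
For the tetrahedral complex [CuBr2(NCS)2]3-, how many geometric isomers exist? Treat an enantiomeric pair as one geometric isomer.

In a tetrahedral complex all four positions are equivalent and every pair of ligands is adjacent — there is no cis/trans distinction.
Only one geometric arrangement is possible.

1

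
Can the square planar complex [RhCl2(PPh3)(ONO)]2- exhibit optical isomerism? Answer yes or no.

In a square planar complex each vertex has one trans partner and two cis neighbours.
Working through the distinct placements yields 2 geometric isomers: Cl cis; Cl trans.
Each arrangement has an internal mirror plane or centre of symmetry, so none is chiral.

no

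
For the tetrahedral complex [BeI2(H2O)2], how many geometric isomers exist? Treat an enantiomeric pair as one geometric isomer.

1

In a tetrahedral complex all four positions are equivalent and every pair of ligands is adjacent — there is no cis/trans distinction.
Only one geometric arrangement is possible.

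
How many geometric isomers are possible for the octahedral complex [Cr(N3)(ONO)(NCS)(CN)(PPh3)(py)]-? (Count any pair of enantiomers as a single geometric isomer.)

Exhaustive case analysis gives 15 geometric isomers.

15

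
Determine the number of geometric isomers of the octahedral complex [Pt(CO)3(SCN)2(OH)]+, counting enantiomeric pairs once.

3

In an octahedral complex each vertex has one trans partner and four cis neighbours.
The distinct arrangements are (3 in all): CO mer, SCN trans; CO mer, SCN cis; CO fac, SCN cis.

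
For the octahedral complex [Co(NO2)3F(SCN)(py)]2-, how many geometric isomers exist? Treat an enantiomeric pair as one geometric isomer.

4

An octahedron has six vertices in three trans pairs; every non-trans pair is cis.
Systematic placement gives 4 geometric isomers: NO2 mer (3 arrangements); NO2 fac (chiral).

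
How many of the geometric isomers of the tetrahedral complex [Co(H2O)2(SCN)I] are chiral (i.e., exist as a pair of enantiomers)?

0

In a tetrahedral complex all four positions are equivalent and every pair of ligands is adjacent — there is no cis/trans distinction.
Only one geometric arrangement is possible.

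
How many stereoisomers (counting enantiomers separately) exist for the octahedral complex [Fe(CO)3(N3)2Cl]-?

3

An octahedron has six vertices in three trans pairs; every non-trans pair is cis.
Systematic placement gives 3 geometric isomers: CO mer, N3 trans; CO mer, N3 cis; CO fac, N3 cis.
Each arrangement has an internal mirror plane or centre of symmetry, so none is chiral.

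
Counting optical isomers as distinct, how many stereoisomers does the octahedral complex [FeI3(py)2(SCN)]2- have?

3

The six octahedral sites form three mutually perpendicular trans pairs.
Systematic placement gives 3 geometric isomers: I mer, py trans; I mer, py cis; I fac, py cis.
Each arrangement has an internal mirror plane or centre of symmetry, so none is chiral.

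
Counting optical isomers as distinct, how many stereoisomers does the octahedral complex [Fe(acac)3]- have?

2

The six octahedral sites form three mutually perpendicular trans pairs.
Each acac is bidentate and must span two cis positions.
Only one geometric arrangement is possible; it has no improper symmetry element, so it exists as a pair of enantiomers (2 stereoisomers).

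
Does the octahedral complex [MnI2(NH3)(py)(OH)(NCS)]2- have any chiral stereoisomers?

In an octahedral complex each vertex has one trans partner and four cis neighbours.
Placing the ligands in turn and identifying arrangements related by rotation or reflection leaves 9 distinct geometric isomers.
Of these, 6 lack any improper symmetry element and so occur as enantiomeric pairs, giving 9 + 6 = 15 stereoisomers in total.

yes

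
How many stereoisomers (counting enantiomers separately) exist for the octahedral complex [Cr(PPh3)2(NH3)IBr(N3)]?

15

In an octahedral complex each vertex has one trans partner and four cis neighbours.
Systematic enumeration (placing each ligand type in turn and discarding arrangements equivalent by rotation or reflection) gives 9 geometric isomers.
Of these, 6 lack any improper symmetry element and so occur as enantiomeric pairs, giving 9 + 6 = 15 stereoisomers in total.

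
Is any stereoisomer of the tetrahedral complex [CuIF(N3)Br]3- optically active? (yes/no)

In a tetrahedral complex all four positions are equivalent and every pair of ligands is adjacent — there is no cis/trans distinction.
Only one geometric arrangement is possible; it has no improper symmetry element, so it exists as a pair of enantiomers (2 stereoisomers).

yes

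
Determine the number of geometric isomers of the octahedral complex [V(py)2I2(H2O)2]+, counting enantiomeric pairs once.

An octahedron has six vertices in three trans pairs; every non-trans pair is cis.
The distinct arrangements are (5 in all): py trans, I trans, H2O trans; py cis, I cis, H2O trans; py trans, I cis, H2O cis; py cis, I cis, H2O cis (chiral); py cis, I trans, H2O cis.

5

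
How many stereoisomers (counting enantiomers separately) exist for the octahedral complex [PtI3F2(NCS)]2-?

3

Systematic placement gives 3 geometric isomers: I mer, F trans; I fac, F cis; I mer, F cis.
Each arrangement has an internal mirror plane or centre of symmetry, so none is chiral.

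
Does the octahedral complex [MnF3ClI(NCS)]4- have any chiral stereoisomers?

An octahedron has six vertices in three trans pairs; every non-trans pair is cis.
Working through the distinct placements yields 4 geometric isomers: F mer (3 arrangements); F fac (chiral).
One of these lacks any improper symmetry element and so occurs as an enantiomeric pair, giving 4 + 1 = 5 stereoisomers in total.

yes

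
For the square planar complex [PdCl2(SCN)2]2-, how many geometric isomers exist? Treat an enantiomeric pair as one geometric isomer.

A square has two trans pairs of vertices; adjacent vertices are cis.
There are 2 geometric isomers: Cl cis; Cl trans.

2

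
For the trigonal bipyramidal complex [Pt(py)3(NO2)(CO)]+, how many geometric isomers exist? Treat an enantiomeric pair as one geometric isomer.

4

In a trigonal bipyramid the two axial positions differ from the three equatorial ones.
The distinct arrangements are (4 in all): NO2 axial, CO axial; NO2 equatorial, CO axial; NO2 axial, CO equatorial; NO2 equatorial, CO equatorial.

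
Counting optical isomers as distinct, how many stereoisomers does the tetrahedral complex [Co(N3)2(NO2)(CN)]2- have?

1

In a tetrahedral complex all four positions are equivalent and every pair of ligands is adjacent — there is no cis/trans distinction.
Only one geometric arrangement is possible.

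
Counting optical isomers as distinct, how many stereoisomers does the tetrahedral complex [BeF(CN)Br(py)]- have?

In a tetrahedral complex all four positions are equivalent and every pair of ligands is adjacent — there is no cis/trans distinction.
Only one geometric arrangement is possible; it has no improper symmetry element, so it exists as a pair of enantiomers (2 stereoisomers).

2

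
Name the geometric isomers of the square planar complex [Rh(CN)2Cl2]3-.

cis and trans

A square has two trans pairs of vertices; adjacent vertices are cis.
The distinct arrangements are (2 in all): CN cis; CN trans.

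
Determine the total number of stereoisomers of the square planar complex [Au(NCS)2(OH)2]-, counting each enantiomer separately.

In a square planar complex each vertex has one trans partner and two cis neighbours.
Working through the distinct placements yields 2 geometric isomers: NCS cis; NCS trans.
Each arrangement has an internal mirror plane or centre of symmetry, so none is chiral.

2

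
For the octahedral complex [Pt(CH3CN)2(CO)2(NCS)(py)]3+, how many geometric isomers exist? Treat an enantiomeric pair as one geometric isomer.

The distinct arrangements are (6 in all): CH3CN trans, CO trans; CH3CN trans, CO cis; CH3CN cis, CO cis (3 arrangements, 2 chiral); CH3CN cis, CO trans.

6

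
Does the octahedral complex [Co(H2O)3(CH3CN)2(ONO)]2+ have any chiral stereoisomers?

no

Systematic placement gives 3 geometric isomers: H2O mer, CH3CN trans; H2O fac, CH3CN cis; H2O mer, CH3CN cis.
Each arrangement has an internal mirror plane or centre of symmetry, so none is chiral.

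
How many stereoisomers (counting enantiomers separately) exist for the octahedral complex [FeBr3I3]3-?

2

In an octahedral complex each vertex has one trans partner and four cis neighbours.
There are 2 geometric isomers: Br mer; Br fac.
Each arrangement has an internal mirror plane or centre of symmetry, so none is chiral.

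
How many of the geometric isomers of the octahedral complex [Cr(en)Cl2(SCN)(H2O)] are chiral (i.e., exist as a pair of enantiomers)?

2

The six octahedral sites form three mutually perpendicular trans pairs.
Each en is bidentate and must span two cis positions.
Systematic placement gives 4 geometric isomers: Cl trans; Cl cis (3 arrangements, 2 chiral).
Of these, 2 lack any improper symmetry element and so occur as enantiomeric pairs, giving 4 + 2 = 6 stereoisomers in total.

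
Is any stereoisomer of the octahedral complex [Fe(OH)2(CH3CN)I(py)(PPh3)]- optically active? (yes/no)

Exhaustive case analysis gives 9 geometric isomers.
Of these, 6 lack any improper symmetry element and so occur as enantiomeric pairs, giving 9 + 6 = 15 stereoisomers in total.

yes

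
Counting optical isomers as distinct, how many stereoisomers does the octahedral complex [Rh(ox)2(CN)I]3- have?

The six octahedral sites form three mutually perpendicular trans pairs.
Each ox is bidentate and must span two cis positions.
Working through the distinct placements yields 2 geometric isomers: CN and I mutually trans; CN and I mutually cis (chiral).
One of these lacks any improper symmetry element and so occurs as an enantiomeric pair, giving 2 + 1 = 3 stereoisomers in total.

3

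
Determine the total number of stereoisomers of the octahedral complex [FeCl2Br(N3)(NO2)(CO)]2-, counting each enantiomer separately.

In an octahedral complex each vertex has one trans partner and four cis neighbours.
Systematic enumeration (placing each ligand type in turn and discarding arrangements equivalent by rotation or reflection) gives 9 geometric isomers.
Of these, 6 lack any improper symmetry element and so occur as enantiomeric pairs, giving 9 + 6 = 15 stereoisomers in total.

15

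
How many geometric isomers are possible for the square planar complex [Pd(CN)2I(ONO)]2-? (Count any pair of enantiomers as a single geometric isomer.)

2

The distinct arrangements are (2 in all): CN cis; CN trans.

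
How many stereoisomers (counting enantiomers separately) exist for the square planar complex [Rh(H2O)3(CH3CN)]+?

In a square planar complex each vertex has one trans partner and two cis neighbours.
Only one geometric arrangement is possible.

1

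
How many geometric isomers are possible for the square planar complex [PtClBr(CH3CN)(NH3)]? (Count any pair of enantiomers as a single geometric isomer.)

3

In a square planar complex each vertex has one trans partner and two cis neighbours.
The distinct arrangements are (3 in all): (Br/Cl trans, CH3CN/NH3 trans); (Br/NH3 trans, CH3CN/Cl trans); (Br/CH3CN trans, Cl/NH3 trans).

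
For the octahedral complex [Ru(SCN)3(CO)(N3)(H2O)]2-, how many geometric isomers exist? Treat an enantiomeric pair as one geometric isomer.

4

There are 4 geometric isomers: SCN mer (3 arrangements); SCN fac (chiral).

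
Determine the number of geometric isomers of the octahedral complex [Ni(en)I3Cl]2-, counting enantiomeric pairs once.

In an octahedral complex each vertex has one trans partner and four cis neighbours.
Each en is bidentate and must span two cis positions.
The distinct arrangements are (2 in all): I fac; I mer.

2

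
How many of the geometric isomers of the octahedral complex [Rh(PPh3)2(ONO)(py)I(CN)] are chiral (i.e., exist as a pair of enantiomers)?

Exhaustive case analysis gives 9 geometric isomers.
Of these, 6 lack any improper symmetry element and so occur as enantiomeric pairs, giving 9 + 6 = 15 stereoisomers in total.

6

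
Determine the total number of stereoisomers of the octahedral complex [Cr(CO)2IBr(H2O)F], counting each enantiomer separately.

The six octahedral sites form three mutually perpendicular trans pairs.
Exhaustive case analysis gives 9 geometric isomers.
Of these, 6 lack any improper symmetry element and so occur as enantiomeric pairs, giving 9 + 6 = 15 stereoisomers in total.

15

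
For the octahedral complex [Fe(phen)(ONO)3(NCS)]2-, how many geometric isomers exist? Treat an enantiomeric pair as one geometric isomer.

2

Each phen is bidentate and must span two cis positions.
Systematic placement gives 2 geometric isomers: ONO fac; ONO mer.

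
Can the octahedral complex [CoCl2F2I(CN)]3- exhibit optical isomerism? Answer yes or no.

yes

In an octahedral complex each vertex has one trans partner and four cis neighbours.
Systematic placement gives 6 geometric isomers: Cl cis, F cis (3 arrangements, 2 chiral); Cl cis, F trans; Cl trans, F cis; Cl trans, F trans.
Of these, 2 lack any improper symmetry element and so occur as enantiomeric pairs, giving 6 + 2 = 8 stereoisomers in total.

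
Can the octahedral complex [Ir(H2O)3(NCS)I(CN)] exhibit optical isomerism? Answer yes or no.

An octahedron has six vertices in three trans pairs; every non-trans pair is cis.
Working through the distinct placements yields 4 geometric isomers: H2O mer (3 arrangements); H2O fac (chiral).
One of these lacks any improper symmetry element and so occurs as an enantiomeric pair, giving 4 + 1 = 5 stereoisomers in total.

yes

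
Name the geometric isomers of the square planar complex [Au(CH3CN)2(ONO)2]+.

cis and trans

In a square planar complex each vertex has one trans partner and two cis neighbours.
Systematic placement gives 2 geometric isomers: CH3CN cis; CH3CN trans.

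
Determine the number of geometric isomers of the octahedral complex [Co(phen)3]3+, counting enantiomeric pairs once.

1

The six octahedral sites form three mutually perpendicular trans pairs.
Each phen is bidentate and must span two cis positions.
Only one geometric arrangement is possible; it has no improper symmetry element, so it exists as a pair of enantiomers (2 stereoisomers).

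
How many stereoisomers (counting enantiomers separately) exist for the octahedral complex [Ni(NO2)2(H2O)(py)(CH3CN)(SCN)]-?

An octahedron has six vertices in three trans pairs; every non-trans pair is cis.
Systematic enumeration (placing each ligand type in turn and discarding arrangements equivalent by rotation or reflection) gives 9 geometric isomers.
Of these, 6 lack any improper symmetry element and so occur as enantiomeric pairs, giving 9 + 6 = 15 stereoisomers in total.

15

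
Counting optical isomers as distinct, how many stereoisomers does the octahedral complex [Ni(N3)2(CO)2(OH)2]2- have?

6

There are 5 geometric isomers: N3 trans, CO trans, OH trans; N3 cis, CO trans, OH cis; N3 cis, CO cis, OH trans; N3 cis, CO cis, OH cis (chiral); N3 trans, CO cis, OH cis.
One of these lacks any improper symmetry element and so occurs as an enantiomeric pair, giving 5 + 1 = 6 stereoisomers in total.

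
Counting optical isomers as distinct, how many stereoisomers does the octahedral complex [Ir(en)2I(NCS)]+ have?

Each en is bidentate and must span two cis positions.
Working through the distinct placements yields 2 geometric isomers: I and NCS mutually trans; I and NCS mutually cis (chiral).
One of these lacks any improper symmetry element and so occurs as an enantiomeric pair, giving 2 + 1 = 3 stereoisomers in total.

3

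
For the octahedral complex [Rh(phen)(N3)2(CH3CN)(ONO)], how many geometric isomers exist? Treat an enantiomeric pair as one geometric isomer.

4

An octahedron has six vertices in three trans pairs; every non-trans pair is cis.
Each phen is bidentate and must span two cis positions.
There are 4 geometric isomers: N3 cis (3 arrangements, 2 chiral); N3 trans.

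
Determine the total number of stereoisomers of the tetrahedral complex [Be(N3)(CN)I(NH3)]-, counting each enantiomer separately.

2

All four vertices of a tetrahedron are equivalent and mutually adjacent, so cis/trans isomerism cannot arise.
Only one geometric arrangement is possible; it has no improper symmetry element, so it exists as a pair of enantiomers (2 stereoisomers).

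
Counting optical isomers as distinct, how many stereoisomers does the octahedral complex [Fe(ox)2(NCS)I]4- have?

An octahedron has six vertices in three trans pairs; every non-trans pair is cis.
Each ox is bidentate and must span two cis positions.
Systematic placement gives 2 geometric isomers: NCS and I mutually trans; NCS and I mutually cis (chiral).
One of these lacks any improper symmetry element and so occurs as an enantiomeric pair, giving 2 + 1 = 3 stereoisomers in total.

3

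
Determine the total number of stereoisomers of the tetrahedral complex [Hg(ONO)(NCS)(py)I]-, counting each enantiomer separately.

2

All four vertices of a tetrahedron are equivalent and mutually adjacent, so cis/trans isomerism cannot arise.
Only one geometric arrangement is possible; it has no improper symmetry element, so it exists as a pair of enantiomers (2 stereoisomers).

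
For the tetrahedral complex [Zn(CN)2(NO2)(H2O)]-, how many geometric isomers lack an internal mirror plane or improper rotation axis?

0

All four vertices of a tetrahedron are equivalent and mutually adjacent, so cis/trans isomerism cannot arise.
Only one geometric arrangement is possible.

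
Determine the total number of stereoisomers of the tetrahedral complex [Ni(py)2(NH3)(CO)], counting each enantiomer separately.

1

In a tetrahedral complex all four positions are equivalent and every pair of ligands is adjacent — there is no cis/trans distinction.
Only one geometric arrangement is possible.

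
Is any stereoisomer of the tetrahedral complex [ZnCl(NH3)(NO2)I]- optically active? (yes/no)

All four vertices of a tetrahedron are equivalent and mutually adjacent, so cis/trans isomerism cannot arise.
Only one geometric arrangement is possible; it has no improper symmetry element, so it exists as a pair of enantiomers (2 stereoisomers).

yes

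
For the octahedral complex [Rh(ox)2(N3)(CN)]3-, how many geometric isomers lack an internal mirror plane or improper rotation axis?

1

The six octahedral sites form three mutually perpendicular trans pairs.
Each ox is bidentate and must span two cis positions.
Working through the distinct placements yields 2 geometric isomers: N3 and CN mutually trans; N3 and CN mutually cis (chiral).
One of these lacks any improper symmetry element and so occurs as an enantiomeric pair, giving 2 + 1 = 3 stereoisomers in total.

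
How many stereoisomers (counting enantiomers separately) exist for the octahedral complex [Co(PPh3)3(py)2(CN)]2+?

3

There are 3 geometric isomers: PPh3 mer, py trans; PPh3 fac, py cis; PPh3 mer, py cis.
Each arrangement has an internal mirror plane or centre of symmetry, so none is chiral.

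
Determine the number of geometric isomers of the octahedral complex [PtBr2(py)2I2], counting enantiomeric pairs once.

5

In an octahedral complex each vertex has one trans partner and four cis neighbours.
Systematic placement gives 5 geometric isomers: Br trans, py trans, I trans; Br trans, py cis, I cis; Br cis, py trans, I cis; Br cis, py cis, I cis (chiral); Br cis, py cis, I trans.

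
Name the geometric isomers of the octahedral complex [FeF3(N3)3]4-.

The six octahedral sites form three mutually perpendicular trans pairs.
Working through the distinct placements yields 2 geometric isomers: F mer; F fac.

fac and mer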